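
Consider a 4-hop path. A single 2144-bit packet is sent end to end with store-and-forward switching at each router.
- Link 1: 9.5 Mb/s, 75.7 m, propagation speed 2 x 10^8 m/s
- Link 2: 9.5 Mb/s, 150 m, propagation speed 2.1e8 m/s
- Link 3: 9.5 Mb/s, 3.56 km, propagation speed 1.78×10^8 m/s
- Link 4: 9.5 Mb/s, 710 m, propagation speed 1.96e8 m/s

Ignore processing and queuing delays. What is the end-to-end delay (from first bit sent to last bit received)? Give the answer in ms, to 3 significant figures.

Transmission delay per hop = L/R = 2144/9500000 = 0.225684 ms; 4 hops → 0.902737 ms.
Propagation delays (d/s per hop): 0.0003785, 0.000714286, 0.02, 0.00362245 ms; sum = 0.0247152 ms.
End-to-end = 0.927 ms.

0.927 ms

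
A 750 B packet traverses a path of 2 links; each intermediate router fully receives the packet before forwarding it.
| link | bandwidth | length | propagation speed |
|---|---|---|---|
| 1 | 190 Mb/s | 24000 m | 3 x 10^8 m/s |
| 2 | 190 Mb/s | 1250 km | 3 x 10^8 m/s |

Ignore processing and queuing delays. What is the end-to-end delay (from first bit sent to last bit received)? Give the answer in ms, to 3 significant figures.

4.31 ms

L = 750 × 8 = 6000 bits.
Transmission delay per hop = L/R = 6000/190000000 = 0.0315789 ms; 2 hops → 0.0631579 ms.
Propagation delays (d/s per hop): 0.08, 4.16667 ms; sum = 4.24667 ms.
End-to-end = 4.31 ms.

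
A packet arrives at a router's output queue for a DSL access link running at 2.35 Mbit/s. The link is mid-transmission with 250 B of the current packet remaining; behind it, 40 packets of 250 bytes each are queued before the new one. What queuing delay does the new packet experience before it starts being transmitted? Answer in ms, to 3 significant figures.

34.9 ms

Each queued packet: L/R = 2000/2350000 = 0.851064 ms.
40 queued → 34.0426 ms.
Plus remaining 2000 bits of current packet: 0.851064 ms.
Queuing delay = 34.9 ms.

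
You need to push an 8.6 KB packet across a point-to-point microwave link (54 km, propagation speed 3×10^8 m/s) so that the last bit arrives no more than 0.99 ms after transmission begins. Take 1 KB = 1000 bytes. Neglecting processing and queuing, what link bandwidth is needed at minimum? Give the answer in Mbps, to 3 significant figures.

84.9 Mbps

L = 68800 bits.
Propagation delay = 54000 / 300000000 = 0.18 ms.
Transmission budget = 0.99 − 0.18 = 0.81 ms.
R ≥ L / t_tx = 68800 bits / 0.00081 s = 84.9 Mbps.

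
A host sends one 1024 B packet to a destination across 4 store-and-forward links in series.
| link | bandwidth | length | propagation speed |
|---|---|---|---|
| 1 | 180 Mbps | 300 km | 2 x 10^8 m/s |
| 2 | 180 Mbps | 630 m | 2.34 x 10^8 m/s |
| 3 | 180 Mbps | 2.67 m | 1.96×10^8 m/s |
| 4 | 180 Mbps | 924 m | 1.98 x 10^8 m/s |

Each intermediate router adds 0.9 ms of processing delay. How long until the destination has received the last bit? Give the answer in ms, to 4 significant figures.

L = 1024 × 8 = 8192 bits.
Transmission delay per hop = L/R = 8192/180000000 = 0.0455111 ms; 4 hops → 0.182044 ms.
Propagation delays (d/s per hop): 1.5, 0.00269231, 1.36224e-05, 0.00466667 ms; sum = 1.50737 ms.
Processing at 3 router(s): 3 × 0.9 ms = 2.7 ms.
End-to-end = 4.389 ms.

4.389 ms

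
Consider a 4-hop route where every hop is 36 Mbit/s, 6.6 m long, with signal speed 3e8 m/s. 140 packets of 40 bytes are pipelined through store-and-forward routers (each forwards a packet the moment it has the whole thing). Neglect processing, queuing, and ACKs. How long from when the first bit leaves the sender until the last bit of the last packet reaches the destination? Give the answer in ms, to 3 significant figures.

Per-hop transmission t_tx = L/R = 320/36000000 = 0.00888889 ms.
Per-hop propagation t_prop = 6.6/300000000 = 2.2e-05 ms.
Pipeline fill: first packet needs 4·t_tx to clear all hops; remaining 139 packets each add one t_tx.
Total = (4+140-1)·t_tx + 4·t_prop = 143·0.00888889 + 4·2.2e-05 = 1.27 ms.

1.27 ms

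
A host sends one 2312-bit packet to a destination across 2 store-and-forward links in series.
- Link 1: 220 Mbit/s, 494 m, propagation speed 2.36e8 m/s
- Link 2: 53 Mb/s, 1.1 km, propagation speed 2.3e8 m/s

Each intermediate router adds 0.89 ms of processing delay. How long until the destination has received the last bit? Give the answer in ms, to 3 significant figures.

Transmission delays (L/R per hop): 0.0105091, 0.0436226 ms; sum = 0.0541317 ms.
Propagation delays (d/s per hop): 0.00209322, 0.00478261 ms; sum = 0.00687583 ms.
Processing at 1 router(s): 1 × 0.89 ms = 0.89 ms.
End-to-end = 0.951 ms.

0.951 ms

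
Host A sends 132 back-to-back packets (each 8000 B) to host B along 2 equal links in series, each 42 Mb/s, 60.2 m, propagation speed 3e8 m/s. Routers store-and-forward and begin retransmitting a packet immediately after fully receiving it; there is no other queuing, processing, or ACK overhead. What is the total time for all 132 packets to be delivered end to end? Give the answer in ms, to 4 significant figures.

Per-hop transmission t_tx = L/R = 64000/42000000 = 1.52381 ms.
Per-hop propagation t_prop = 60.2/300000000 = 0.000200667 ms.
Pipeline fill: first packet needs 2·t_tx to clear all hops; remaining 131 packets each add one t_tx.
Total = (2+132-1)·t_tx + 2·t_prop = 133·1.52381 + 2·0.000200667 = 202.7 ms.

202.7 ms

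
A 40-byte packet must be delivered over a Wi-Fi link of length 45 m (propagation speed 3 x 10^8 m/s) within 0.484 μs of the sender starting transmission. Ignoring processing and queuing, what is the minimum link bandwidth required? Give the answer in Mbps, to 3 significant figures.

958 Mbps

L = 320 bits.
Propagation delay = 45 / 300000000 = 0.15 μs.
Transmission budget = 0.484 − 0.15 = 0.334 μs.
R ≥ L / t_tx = 320 bits / 3.34e-07 s = 958 Mbps.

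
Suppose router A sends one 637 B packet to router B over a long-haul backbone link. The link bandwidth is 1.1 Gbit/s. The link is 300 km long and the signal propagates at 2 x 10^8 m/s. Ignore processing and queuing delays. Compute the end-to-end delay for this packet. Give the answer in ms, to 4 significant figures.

L = 637 × 8 = 5096 bits.
Transmission delay = L/R = 5096 / 1100000000 = 0.00463273 ms.
Propagation delay = d/s = 300000 m / 200000000 m/s = 1.5 ms.
Total = 1.505 ms.

1.505 ms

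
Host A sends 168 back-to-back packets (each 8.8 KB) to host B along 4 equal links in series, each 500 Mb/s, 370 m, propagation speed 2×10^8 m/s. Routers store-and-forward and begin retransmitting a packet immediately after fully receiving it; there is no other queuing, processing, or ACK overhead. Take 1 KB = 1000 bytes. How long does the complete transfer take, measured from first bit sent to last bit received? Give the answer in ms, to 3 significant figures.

Per-hop transmission t_tx = L/R = 70400/500000000 = 0.1408 ms.
Per-hop propagation t_prop = 370/200000000 = 0.00185 ms.
Pipeline fill: first packet needs 4·t_tx to clear all hops; remaining 167 packets each add one t_tx.
Total = (4+168-1)·t_tx + 4·t_prop = 171·0.1408 + 4·0.00185 = 24.1 ms.

24.1 ms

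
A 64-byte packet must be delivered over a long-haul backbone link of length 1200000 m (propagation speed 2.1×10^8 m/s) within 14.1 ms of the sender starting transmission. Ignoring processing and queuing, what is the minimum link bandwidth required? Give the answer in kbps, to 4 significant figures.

L = 512 bits.
Propagation delay = 1200000 / 210000000 = 5.71429 ms.
Transmission budget = 14.1 − 5.71429 = 8.38571 ms.
R ≥ L / t_tx = 512 bits / 0.00838571 s = 61.06 kbps.

61.06 kbps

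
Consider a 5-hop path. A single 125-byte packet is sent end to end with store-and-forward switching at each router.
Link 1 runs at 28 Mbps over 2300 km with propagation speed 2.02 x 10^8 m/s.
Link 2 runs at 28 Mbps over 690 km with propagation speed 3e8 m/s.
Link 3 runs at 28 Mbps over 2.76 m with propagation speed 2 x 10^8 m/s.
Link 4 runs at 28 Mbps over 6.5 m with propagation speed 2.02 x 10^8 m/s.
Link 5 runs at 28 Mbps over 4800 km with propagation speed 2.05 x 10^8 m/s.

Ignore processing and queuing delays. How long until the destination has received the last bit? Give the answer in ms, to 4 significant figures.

L = 125 × 8 = 1000 bits.
Transmission delay per hop = L/R = 1000/28000000 = 0.0357143 ms; 5 hops → 0.178571 ms.
Propagation delays (d/s per hop): 11.3861, 2.3, 1.38e-05, 3.21782e-05, 23.4146 ms; sum = 37.1008 ms.
End-to-end = 37.28 ms.

37.28 ms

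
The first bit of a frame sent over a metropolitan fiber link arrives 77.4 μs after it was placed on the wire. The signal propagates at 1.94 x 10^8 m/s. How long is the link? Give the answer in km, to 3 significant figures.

15.0 km

d = s × t_prop = 194000000 × 7.74e-05 = 15.0 km.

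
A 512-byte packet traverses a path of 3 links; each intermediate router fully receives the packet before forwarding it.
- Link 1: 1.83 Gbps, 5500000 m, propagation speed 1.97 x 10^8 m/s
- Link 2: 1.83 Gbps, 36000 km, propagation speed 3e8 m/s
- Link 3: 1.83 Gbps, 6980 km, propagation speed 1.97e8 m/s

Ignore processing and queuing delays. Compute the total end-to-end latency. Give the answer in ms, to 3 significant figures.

183 ms

L = 512 × 8 = 4096 bits.
Transmission delay per hop = L/R = 4096/1830000000 = 0.00223825 ms; 3 hops → 0.00671475 ms.
Propagation delays (d/s per hop): 27.9188, 120, 35.4315 ms; sum = 183.35 ms.
End-to-end = 183 ms.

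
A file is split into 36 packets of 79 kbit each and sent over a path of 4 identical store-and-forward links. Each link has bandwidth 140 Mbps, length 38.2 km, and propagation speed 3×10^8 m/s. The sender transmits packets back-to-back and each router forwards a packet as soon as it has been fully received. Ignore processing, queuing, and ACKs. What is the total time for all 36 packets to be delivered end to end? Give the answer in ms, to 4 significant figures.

Per-hop transmission t_tx = L/R = 79000/140000000 = 0.564286 ms.
Per-hop propagation t_prop = 38200/300000000 = 0.127333 ms.
Pipeline fill: first packet needs 4·t_tx to clear all hops; remaining 35 packets each add one t_tx.
Total = (4+36-1)·t_tx + 4·t_prop = 39·0.564286 + 4·0.127333 = 22.52 ms.

22.52 ms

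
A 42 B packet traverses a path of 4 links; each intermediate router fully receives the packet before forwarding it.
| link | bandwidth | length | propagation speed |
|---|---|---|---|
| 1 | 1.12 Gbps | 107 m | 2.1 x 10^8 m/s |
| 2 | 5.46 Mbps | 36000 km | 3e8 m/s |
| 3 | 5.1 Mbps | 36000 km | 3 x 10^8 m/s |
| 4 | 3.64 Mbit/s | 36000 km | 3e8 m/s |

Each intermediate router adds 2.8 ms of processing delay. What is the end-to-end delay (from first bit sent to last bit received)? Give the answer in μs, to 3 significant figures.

369000 μs

L = 42 × 8 = 336 bits.
Transmission delays (L/R per hop): 0.3, 61.5385, 65.8824, 92.3077 μs; sum = 220.029 μs.
Propagation delays (d/s per hop): 0.509524, 120000, 120000, 120000 μs; sum = 360001 μs.
Processing at 3 router(s): 3 × 2.8 ms = 8400 μs.
End-to-end = 369000 μs.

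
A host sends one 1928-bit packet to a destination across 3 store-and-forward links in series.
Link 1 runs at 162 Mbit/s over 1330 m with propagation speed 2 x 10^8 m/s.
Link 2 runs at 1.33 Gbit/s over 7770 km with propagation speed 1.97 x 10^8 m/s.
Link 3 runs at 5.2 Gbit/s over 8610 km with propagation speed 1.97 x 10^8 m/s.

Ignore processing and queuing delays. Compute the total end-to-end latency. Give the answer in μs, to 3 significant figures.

83200 μs

Transmission delays (L/R per hop): 11.9012, 1.44962, 0.370769 μs; sum = 13.7216 μs.
Propagation delays (d/s per hop): 6.65, 39441.6, 43705.6 μs; sum = 83153.9 μs.
End-to-end = 83200 μs.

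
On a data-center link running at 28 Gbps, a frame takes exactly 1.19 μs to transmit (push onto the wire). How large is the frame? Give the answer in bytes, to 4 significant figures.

L = R × t_tx = 28000000000 b/s × 1.19e-06 s = 33320 bits.
In bytes: 33320 / 8 = 4165 bytes.

4165 bytes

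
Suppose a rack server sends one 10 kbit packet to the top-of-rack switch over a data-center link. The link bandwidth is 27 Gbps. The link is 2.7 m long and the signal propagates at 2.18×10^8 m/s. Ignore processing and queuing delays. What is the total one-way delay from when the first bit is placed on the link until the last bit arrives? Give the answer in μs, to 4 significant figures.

0.3828 μs

L = 10000 bits.
Transmission delay = L/R = 10000 / 27000000000 = 0.37037 μs.
Propagation delay = d/s = 2.7 m / 2.18e+08 m/s = 0.0123853 μs.
Total = 0.3828 μs.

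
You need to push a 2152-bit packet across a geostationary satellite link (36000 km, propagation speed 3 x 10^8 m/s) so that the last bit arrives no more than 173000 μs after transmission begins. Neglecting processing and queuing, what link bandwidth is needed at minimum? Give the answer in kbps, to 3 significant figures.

Propagation delay = 36000000 / 300000000 = 120000 μs.
Transmission budget = 173000 − 120000 = 53000 μs.
R ≥ L / t_tx = 2152 bits / 0.053 s = 40.6 kbps.

40.6 kbps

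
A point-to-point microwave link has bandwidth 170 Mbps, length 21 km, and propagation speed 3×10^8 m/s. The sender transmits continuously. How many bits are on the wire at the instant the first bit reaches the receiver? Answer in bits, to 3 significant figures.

Propagation delay = 21000 / 300000000 = 7e-05 s.
BDP = R × t_prop = 170000000 × 7e-05 = 11900 bits.

11900 bits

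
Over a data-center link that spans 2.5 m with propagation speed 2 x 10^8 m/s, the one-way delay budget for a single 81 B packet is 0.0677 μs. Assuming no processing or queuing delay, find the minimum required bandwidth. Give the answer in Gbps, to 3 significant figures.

L = 648 bits.
Propagation delay = 2.5 / 200000000 = 0.0125 μs.
Transmission budget = 0.0677 − 0.0125 = 0.0552 μs.
R ≥ L / t_tx = 648 bits / 5.52e-08 s = 11.7 Gbps.

11.7 Gbps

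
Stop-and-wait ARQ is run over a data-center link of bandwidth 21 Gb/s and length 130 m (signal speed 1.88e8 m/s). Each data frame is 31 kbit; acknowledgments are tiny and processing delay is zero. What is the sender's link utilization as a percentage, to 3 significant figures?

51.6 %

t_tx = L/R = 31000/21000000000 = 1.47619e-06 s.
t_prop = 130/188000000 = 6.91489e-07 s; RTT = 1.38298e-06 s.
Cycle = t_tx + RTT = 2.85917e-06 s.
Utilization = t_tx / cycle = 1.47619e-06/2.85917e-06 = 51.6 %.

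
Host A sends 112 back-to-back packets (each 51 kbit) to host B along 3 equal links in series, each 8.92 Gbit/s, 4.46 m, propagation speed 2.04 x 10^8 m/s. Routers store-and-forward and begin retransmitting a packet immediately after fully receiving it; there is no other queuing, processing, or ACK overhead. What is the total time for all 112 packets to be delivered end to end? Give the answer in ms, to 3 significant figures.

0.652 ms

Per-hop transmission t_tx = L/R = 51000/8920000000 = 0.00571749 ms.
Per-hop propagation t_prop = 4.46/204000000 = 2.18627e-05 ms.
Pipeline fill: first packet needs 3·t_tx to clear all hops; remaining 111 packets each add one t_tx.
Total = (3+112-1)·t_tx + 3·t_prop = 114·0.00571749 + 3·2.18627e-05 = 0.652 ms.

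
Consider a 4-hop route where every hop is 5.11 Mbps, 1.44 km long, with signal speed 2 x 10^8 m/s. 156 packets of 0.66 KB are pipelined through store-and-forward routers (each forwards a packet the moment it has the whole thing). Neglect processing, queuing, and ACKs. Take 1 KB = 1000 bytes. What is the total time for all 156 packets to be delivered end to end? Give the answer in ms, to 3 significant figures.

164 ms

Per-hop transmission t_tx = L/R = 5280/5110000 = 1.03327 ms.
Per-hop propagation t_prop = 1440/200000000 = 0.0072 ms.
Pipeline fill: first packet needs 4·t_tx to clear all hops; remaining 155 packets each add one t_tx.
Total = (4+156-1)·t_tx + 4·t_prop = 159·1.03327 + 4·0.0072 = 164 ms.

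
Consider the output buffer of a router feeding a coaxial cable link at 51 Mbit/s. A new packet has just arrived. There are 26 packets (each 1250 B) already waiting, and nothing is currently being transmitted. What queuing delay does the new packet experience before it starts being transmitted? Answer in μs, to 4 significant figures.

Each queued packet: L/R = 10000/51000000 = 196.078 μs.
26 queued → 5098.04 μs.
Queuing delay = 5098 μs.

5098 μs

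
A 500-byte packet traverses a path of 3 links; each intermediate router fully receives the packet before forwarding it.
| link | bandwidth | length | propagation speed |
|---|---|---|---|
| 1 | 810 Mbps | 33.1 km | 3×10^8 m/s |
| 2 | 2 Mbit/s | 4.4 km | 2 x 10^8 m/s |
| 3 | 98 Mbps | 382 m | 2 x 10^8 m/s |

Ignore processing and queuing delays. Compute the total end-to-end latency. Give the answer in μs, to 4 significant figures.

L = 500 × 8 = 4000 bits.
Transmission delays (L/R per hop): 4.93827, 2000, 40.8163 μs; sum = 2045.75 μs.
Propagation delays (d/s per hop): 110.333, 22, 1.91 μs; sum = 134.243 μs.
End-to-end = 2180 μs.

2180 μs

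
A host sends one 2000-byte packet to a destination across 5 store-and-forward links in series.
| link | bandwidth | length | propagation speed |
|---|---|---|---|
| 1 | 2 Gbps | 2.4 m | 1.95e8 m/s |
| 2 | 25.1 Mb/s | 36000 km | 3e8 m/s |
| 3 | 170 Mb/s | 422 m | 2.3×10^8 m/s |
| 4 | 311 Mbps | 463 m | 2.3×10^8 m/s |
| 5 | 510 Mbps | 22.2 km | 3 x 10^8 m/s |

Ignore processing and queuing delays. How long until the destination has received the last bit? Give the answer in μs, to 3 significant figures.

L = 2000 × 8 = 16000 bits.
Transmission delays (L/R per hop): 8, 637.45, 94.1176, 51.4469, 31.3725 μs; sum = 822.387 μs.
Propagation delays (d/s per hop): 0.0123077, 120000, 1.83478, 2.01304, 74 μs; sum = 120078 μs.
End-to-end = 121000 μs.

121000 μs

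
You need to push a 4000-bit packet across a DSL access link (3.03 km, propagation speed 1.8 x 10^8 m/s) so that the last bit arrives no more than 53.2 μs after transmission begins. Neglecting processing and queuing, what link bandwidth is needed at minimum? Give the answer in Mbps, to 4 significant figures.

Propagation delay = 3030 / 180000000 = 16.8333 μs.
Transmission budget = 53.2 − 16.8333 = 36.3667 μs.
R ≥ L / t_tx = 4000 bits / 3.63667e-05 s = 110.0 Mbps.

110.0 Mbps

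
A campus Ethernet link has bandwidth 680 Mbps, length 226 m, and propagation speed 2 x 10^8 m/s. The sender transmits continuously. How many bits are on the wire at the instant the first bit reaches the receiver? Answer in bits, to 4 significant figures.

Propagation delay = 226 / 200000000 = 1.13e-06 s.
BDP = R × t_prop = 680000000 × 1.13e-06 = 768.4 bits.

768.4 bits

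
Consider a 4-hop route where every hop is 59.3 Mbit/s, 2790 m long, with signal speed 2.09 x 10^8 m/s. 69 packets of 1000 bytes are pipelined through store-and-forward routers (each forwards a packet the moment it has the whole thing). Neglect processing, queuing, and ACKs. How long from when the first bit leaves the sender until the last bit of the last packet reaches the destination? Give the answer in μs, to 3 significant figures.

Per-hop transmission t_tx = L/R = 8000/59300000 = 134.907 μs.
Per-hop propagation t_prop = 2790/209000000 = 13.3493 μs.
Pipeline fill: first packet needs 4·t_tx to clear all hops; remaining 68 packets each add one t_tx.
Total = (4+69-1)·t_tx + 4·t_prop = 72·134.907 + 4·13.3493 = 9770 μs.

9770 μs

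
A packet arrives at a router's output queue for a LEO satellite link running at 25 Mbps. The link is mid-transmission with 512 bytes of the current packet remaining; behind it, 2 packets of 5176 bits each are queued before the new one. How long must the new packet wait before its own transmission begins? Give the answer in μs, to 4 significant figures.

Each queued packet: L/R = 5176/25000000 = 207.04 μs.
2 queued → 414.08 μs.
Plus remaining 4096 bits of current packet: 163.84 μs.
Queuing delay = 577.9 μs.

577.9 μs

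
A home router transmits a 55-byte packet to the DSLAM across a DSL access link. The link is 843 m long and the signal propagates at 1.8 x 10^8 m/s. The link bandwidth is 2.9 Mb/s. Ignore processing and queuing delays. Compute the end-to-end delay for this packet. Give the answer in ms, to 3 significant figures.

L = 55 × 8 = 440 bits.
Transmission delay = L/R = 440 / 2900000 = 0.151724 ms.
Propagation delay = d/s = 843 m / 180000000 m/s = 0.00468333 ms.
Total = 0.156 ms.

0.156 ms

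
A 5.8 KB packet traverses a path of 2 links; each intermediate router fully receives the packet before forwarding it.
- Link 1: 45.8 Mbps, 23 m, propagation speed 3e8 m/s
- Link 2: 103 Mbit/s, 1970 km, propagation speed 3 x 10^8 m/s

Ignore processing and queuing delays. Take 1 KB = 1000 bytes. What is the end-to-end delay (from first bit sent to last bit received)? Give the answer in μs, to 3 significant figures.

L = 46400 bits.
Transmission delays (L/R per hop): 1013.1, 450.485 μs; sum = 1463.59 μs.
Propagation delays (d/s per hop): 0.0766667, 6566.67 μs; sum = 6566.74 μs.
End-to-end = 8030 μs.

8030 μs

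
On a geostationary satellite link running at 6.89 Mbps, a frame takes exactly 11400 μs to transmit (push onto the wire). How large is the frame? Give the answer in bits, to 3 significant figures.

78500 bits

L = R × t_tx = 6890000 b/s × 0.0114 s = 78546 bits.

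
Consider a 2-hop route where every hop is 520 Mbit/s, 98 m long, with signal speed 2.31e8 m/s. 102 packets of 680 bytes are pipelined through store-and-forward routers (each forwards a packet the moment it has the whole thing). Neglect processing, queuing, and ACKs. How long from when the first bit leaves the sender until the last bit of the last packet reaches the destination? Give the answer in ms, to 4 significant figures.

1.078 ms

Per-hop transmission t_tx = L/R = 5440/520000000 = 0.0104615 ms.
Per-hop propagation t_prop = 98/231000000 = 0.000424242 ms.
Pipeline fill: first packet needs 2·t_tx to clear all hops; remaining 101 packets each add one t_tx.
Total = (2+102-1)·t_tx + 2·t_prop = 103·0.0104615 + 2·0.000424242 = 1.078 ms.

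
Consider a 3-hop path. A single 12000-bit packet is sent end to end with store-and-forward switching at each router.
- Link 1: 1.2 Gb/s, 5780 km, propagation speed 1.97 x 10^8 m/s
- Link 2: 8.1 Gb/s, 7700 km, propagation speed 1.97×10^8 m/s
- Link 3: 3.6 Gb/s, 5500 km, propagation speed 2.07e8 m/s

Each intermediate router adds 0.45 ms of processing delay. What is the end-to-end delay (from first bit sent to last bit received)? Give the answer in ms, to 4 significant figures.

Transmission delays (L/R per hop): 0.01, 0.00148148, 0.00333333 ms; sum = 0.0148148 ms.
Propagation delays (d/s per hop): 29.3401, 39.0863, 26.57 ms; sum = 94.9964 ms.
Processing at 2 router(s): 2 × 0.45 ms = 0.9 ms.
End-to-end = 95.91 ms.

95.91 ms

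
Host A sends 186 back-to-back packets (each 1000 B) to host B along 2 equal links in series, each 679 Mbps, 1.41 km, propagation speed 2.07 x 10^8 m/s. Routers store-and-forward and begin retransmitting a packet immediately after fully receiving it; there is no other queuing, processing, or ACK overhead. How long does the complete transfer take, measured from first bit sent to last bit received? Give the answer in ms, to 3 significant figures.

Per-hop transmission t_tx = L/R = 8000/679000000 = 0.011782 ms.
Per-hop propagation t_prop = 1410/2.07e+08 = 0.00681159 ms.
Pipeline fill: first packet needs 2·t_tx to clear all hops; remaining 185 packets each add one t_tx.
Total = (2+186-1)·t_tx + 2·t_prop = 187·0.011782 + 2·0.00681159 = 2.22 ms.

2.22 ms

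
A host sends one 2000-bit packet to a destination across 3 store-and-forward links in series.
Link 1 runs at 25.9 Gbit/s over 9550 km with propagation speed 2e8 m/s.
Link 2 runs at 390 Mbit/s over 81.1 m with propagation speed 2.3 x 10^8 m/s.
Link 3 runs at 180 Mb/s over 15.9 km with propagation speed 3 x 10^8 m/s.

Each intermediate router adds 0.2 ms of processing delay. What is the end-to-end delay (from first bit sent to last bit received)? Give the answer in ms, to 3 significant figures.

Transmission delays (L/R per hop): 7.72201e-05, 0.00512821, 0.0111111 ms; sum = 0.0163165 ms.
Propagation delays (d/s per hop): 47.75, 0.000352609, 0.053 ms; sum = 47.8034 ms.
Processing at 2 router(s): 2 × 0.2 ms = 0.4 ms.
End-to-end = 48.2 ms.

48.2 ms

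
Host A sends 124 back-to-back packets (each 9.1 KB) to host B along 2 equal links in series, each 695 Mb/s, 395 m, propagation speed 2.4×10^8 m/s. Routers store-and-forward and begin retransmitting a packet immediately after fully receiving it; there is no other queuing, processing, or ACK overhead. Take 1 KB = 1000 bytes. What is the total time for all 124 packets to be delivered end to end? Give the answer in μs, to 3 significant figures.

13100 μs

Per-hop transmission t_tx = L/R = 72800/695000000 = 104.748 μs.
Per-hop propagation t_prop = 395/240000000 = 1.64583 μs.
Pipeline fill: first packet needs 2·t_tx to clear all hops; remaining 123 packets each add one t_tx.
Total = (2+124-1)·t_tx + 2·t_prop = 125·104.748 + 2·1.64583 = 13100 μs.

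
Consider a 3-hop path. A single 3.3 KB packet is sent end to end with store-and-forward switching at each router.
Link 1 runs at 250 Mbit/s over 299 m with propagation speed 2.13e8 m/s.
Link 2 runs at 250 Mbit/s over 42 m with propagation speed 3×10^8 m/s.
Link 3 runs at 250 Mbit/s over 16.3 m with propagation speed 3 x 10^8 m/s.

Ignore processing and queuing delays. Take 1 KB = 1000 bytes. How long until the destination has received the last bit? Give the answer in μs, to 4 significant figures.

L = 26400 bits.
Transmission delay per hop = L/R = 26400/250000000 = 105.6 μs; 3 hops → 316.8 μs.
Propagation delays (d/s per hop): 1.40376, 0.14, 0.0543333 μs; sum = 1.59809 μs.
End-to-end = 318.4 μs.

318.4 μs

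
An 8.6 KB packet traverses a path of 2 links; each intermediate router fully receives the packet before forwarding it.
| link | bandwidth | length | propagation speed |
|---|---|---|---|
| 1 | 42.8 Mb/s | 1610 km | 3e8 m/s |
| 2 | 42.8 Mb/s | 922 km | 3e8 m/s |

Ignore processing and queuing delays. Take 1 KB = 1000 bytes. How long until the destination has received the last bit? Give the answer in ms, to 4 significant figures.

L = 68800 bits.
Transmission delay per hop = L/R = 68800/42800000 = 1.60748 ms; 2 hops → 3.21495 ms.
Propagation delays (d/s per hop): 5.36667, 3.07333 ms; sum = 8.44 ms.
End-to-end = 11.65 ms.

11.65 ms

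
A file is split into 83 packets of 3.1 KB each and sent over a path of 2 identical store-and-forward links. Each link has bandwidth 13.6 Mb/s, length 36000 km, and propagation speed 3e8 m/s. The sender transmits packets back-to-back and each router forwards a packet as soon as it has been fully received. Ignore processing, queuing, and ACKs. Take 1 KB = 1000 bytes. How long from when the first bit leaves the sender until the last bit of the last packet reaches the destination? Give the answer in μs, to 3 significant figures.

393000 μs

Per-hop transmission t_tx = L/R = 24800/13600000 = 1823.53 μs.
Per-hop propagation t_prop = 36000000/300000000 = 120000 μs.
Pipeline fill: first packet needs 2·t_tx to clear all hops; remaining 82 packets each add one t_tx.
Total = (2+83-1)·t_tx + 2·t_prop = 84·1823.53 + 2·120000 = 393000 μs.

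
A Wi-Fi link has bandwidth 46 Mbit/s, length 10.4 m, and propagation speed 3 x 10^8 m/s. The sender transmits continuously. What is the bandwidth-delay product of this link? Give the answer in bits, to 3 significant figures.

Propagation delay = 10.4 / 300000000 = 3.46667e-08 s.
BDP = R × t_prop = 46000000 × 3.46667e-08 = 1.59467 bits.

1.59 bits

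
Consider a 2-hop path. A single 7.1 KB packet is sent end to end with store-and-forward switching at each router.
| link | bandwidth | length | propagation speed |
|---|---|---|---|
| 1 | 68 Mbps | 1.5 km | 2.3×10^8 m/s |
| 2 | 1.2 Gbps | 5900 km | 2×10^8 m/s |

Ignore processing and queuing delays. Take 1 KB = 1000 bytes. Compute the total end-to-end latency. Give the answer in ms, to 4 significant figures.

L = 56800 bits.
Transmission delays (L/R per hop): 0.835294, 0.0473333 ms; sum = 0.882627 ms.
Propagation delays (d/s per hop): 0.00652174, 29.5 ms; sum = 29.5065 ms.
End-to-end = 30.39 ms.

30.39 ms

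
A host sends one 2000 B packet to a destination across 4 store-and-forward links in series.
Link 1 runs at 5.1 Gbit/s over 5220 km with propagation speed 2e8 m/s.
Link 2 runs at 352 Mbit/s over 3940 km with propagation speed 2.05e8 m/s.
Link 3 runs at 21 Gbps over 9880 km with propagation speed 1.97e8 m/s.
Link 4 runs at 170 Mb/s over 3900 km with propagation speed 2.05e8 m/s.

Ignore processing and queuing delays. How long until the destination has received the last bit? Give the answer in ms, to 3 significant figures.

L = 2000 × 8 = 16000 bits.
Transmission delays (L/R per hop): 0.00313725, 0.0454545, 0.000761905, 0.0941176 ms; sum = 0.143471 ms.
Propagation delays (d/s per hop): 26.1, 19.2195, 50.1523, 19.0244 ms; sum = 114.496 ms.
End-to-end = 115 ms.

115 ms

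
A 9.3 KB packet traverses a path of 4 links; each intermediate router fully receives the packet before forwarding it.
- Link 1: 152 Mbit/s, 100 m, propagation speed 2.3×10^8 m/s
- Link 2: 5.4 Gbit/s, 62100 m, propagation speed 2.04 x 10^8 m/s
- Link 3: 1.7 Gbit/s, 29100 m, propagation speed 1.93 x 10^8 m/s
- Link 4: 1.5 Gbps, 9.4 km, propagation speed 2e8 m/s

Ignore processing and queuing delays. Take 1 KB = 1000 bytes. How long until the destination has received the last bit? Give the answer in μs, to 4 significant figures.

1099 μs

L = 74400 bits.
Transmission delays (L/R per hop): 489.474, 13.7778, 43.7647, 49.6 μs; sum = 596.616 μs.
Propagation delays (d/s per hop): 0.434783, 304.412, 150.777, 47 μs; sum = 502.624 μs.
End-to-end = 1099 μs.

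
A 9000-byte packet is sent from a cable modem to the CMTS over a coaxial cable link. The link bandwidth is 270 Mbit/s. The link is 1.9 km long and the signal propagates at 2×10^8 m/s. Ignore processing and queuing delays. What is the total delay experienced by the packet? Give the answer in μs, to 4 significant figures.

L = 9000 × 8 = 72000 bits.
Transmission delay = L/R = 72000 / 270000000 = 266.667 μs.
Propagation delay = d/s = 1900 m / 200000000 m/s = 9.5 μs.
Total = 276.2 μs.

276.2 μs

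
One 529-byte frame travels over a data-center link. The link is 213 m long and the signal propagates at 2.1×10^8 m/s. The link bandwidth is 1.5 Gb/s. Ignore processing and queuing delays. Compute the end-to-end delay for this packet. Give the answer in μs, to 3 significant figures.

L = 529 × 8 = 4232 bits.
Transmission delay = L/R = 4232 / 1500000000 = 2.82133 μs.
Propagation delay = d/s = 213 m / 210000000 m/s = 1.01429 μs.
Total = 3.84 μs.

3.84 μs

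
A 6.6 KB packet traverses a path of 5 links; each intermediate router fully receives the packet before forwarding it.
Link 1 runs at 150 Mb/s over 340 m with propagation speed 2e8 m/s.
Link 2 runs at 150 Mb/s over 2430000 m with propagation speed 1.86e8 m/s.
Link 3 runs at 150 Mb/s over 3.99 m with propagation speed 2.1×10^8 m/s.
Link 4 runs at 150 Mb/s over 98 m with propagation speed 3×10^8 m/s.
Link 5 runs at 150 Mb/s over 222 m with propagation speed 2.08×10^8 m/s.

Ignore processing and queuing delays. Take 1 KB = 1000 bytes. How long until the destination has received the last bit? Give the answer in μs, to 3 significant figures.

14800 μs

L = 52800 bits.
Transmission delay per hop = L/R = 52800/150000000 = 352 μs; 5 hops → 1760 μs.
Propagation delays (d/s per hop): 1.7, 13064.5, 0.019, 0.326667, 1.06731 μs; sum = 13067.6 μs.
End-to-end = 14800 μs.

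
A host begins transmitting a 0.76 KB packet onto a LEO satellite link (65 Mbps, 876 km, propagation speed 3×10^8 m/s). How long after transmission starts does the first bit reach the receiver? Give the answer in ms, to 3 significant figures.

2.92 ms

First bit experiences only propagation delay: d/s = 876000/300000000 = 2.92 ms.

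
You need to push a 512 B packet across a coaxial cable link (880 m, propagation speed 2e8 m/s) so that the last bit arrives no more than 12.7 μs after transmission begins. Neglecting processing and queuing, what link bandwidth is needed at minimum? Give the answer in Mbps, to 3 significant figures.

L = 4096 bits.
Propagation delay = 880 / 200000000 = 4.4 μs.
Transmission budget = 12.7 − 4.4 = 8.3 μs.
R ≥ L / t_tx = 4096 bits / 8.3e-06 s = 493 Mbps.

493 Mbps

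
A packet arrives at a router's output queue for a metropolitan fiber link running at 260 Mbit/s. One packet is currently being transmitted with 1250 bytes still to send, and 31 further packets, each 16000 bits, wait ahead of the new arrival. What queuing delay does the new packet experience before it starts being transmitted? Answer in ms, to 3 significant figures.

1.95 ms

Each queued packet: L/R = 16000/260000000 = 0.0615385 ms.
31 queued → 1.90769 ms.
Plus remaining 10000 bits of current packet: 0.0384615 ms.
Queuing delay = 1.95 ms.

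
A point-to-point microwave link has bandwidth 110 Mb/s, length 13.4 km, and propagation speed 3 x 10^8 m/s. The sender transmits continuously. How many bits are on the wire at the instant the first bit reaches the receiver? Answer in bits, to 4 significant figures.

Propagation delay = 13400 / 300000000 = 4.46667e-05 s.
BDP = R × t_prop = 110000000 × 4.46667e-05 = 4913.33 bits.

4913 bits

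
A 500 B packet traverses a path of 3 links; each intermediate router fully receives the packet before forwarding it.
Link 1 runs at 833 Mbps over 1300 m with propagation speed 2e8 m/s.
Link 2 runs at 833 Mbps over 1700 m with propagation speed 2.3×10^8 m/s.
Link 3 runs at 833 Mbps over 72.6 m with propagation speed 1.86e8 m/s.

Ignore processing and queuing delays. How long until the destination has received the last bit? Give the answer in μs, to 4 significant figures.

28.69 μs

L = 500 × 8 = 4000 bits.
Transmission delay per hop = L/R = 4000/833000000 = 4.80192 μs; 3 hops → 14.4058 μs.
Propagation delays (d/s per hop): 6.5, 7.3913, 0.390323 μs; sum = 14.2816 μs.
End-to-end = 28.69 μs.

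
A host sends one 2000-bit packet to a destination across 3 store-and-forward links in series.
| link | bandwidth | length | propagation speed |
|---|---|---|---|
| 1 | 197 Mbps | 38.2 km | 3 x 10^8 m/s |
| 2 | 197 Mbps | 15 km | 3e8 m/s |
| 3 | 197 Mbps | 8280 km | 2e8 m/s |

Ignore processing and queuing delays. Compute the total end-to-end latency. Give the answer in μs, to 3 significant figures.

Transmission delay per hop = L/R = 2000/197000000 = 10.1523 μs; 3 hops → 30.4569 μs.
Propagation delays (d/s per hop): 127.333, 50, 41400 μs; sum = 41577.3 μs.
End-to-end = 41600 μs.

41600 μs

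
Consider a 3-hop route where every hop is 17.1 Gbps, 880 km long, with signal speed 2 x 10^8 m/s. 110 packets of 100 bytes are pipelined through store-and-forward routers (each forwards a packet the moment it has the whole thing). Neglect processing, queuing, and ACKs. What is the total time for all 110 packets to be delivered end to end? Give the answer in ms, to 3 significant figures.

13.2 ms

Per-hop transmission t_tx = L/R = 800/1.71e+10 = 4.67836e-05 ms.
Per-hop propagation t_prop = 880000/200000000 = 4.4 ms.
Pipeline fill: first packet needs 3·t_tx to clear all hops; remaining 109 packets each add one t_tx.
Total = (3+110-1)·t_tx + 3·t_prop = 112·4.67836e-05 + 3·4.4 = 13.2 ms.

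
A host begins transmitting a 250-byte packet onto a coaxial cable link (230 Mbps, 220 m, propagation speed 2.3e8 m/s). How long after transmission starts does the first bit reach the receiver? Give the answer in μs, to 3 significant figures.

0.957 μs

First bit experiences only propagation delay: d/s = 220/2.3e+08 = 0.957 μs.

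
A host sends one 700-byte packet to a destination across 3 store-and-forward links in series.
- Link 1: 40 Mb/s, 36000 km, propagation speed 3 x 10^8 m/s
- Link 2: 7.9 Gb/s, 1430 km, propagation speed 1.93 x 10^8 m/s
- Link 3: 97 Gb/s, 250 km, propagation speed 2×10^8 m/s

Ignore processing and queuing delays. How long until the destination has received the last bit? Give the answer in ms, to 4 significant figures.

L = 700 × 8 = 5600 bits.
Transmission delays (L/R per hop): 0.14, 0.000708861, 5.7732e-05 ms; sum = 0.140767 ms.
Propagation delays (d/s per hop): 120, 7.40933, 1.25 ms; sum = 128.659 ms.
End-to-end = 128.8 ms.

128.8 ms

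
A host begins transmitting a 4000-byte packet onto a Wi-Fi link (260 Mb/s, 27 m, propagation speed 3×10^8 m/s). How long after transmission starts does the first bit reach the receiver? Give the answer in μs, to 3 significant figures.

0.0900 μs

First bit experiences only propagation delay: d/s = 27/300000000 = 0.0900 μs.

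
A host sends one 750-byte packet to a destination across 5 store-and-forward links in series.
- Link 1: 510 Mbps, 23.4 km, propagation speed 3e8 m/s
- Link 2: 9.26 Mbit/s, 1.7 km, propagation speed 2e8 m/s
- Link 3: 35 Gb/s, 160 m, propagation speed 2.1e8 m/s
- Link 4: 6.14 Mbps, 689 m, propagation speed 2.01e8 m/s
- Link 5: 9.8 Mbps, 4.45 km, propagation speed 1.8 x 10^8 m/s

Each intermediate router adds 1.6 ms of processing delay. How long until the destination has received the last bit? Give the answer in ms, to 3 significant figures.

L = 750 × 8 = 6000 bits.
Transmission delays (L/R per hop): 0.0117647, 0.647948, 0.000171429, 0.977199, 0.612245 ms; sum = 2.24933 ms.
Propagation delays (d/s per hop): 0.078, 0.0085, 0.000761905, 0.00342786, 0.0247222 ms; sum = 0.115412 ms.
Processing at 4 router(s): 4 × 1.6 ms = 6.4 ms.
End-to-end = 8.76 ms.

8.76 ms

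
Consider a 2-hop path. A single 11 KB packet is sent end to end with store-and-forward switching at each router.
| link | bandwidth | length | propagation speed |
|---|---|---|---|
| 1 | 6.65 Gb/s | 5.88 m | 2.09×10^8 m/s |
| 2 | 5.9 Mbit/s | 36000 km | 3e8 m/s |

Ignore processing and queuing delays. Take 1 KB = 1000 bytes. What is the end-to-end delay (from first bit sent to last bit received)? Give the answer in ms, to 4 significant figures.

L = 88000 bits.
Transmission delays (L/R per hop): 0.0132331, 14.9153 ms; sum = 14.9285 ms.
Propagation delays (d/s per hop): 2.8134e-05, 120 ms; sum = 120 ms.
End-to-end = 134.9 ms.

134.9 ms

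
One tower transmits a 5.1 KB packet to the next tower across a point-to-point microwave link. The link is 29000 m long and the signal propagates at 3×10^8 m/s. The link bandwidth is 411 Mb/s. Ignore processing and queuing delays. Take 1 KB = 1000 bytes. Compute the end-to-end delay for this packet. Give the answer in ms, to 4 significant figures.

L = 40800 bits.
Transmission delay = L/R = 40800 / 411000000 = 0.0992701 ms.
Propagation delay = d/s = 29000 m / 300000000 m/s = 0.0966667 ms.
Total = 0.1959 ms.

0.1959 ms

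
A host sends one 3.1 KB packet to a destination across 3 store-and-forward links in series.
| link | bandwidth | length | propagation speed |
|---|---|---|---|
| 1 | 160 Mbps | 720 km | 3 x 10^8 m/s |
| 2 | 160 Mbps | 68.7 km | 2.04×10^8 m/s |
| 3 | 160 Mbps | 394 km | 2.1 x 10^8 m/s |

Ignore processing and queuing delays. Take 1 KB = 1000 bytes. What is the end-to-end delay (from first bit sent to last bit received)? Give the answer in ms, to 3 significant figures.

L = 24800 bits.
Transmission delay per hop = L/R = 24800/160000000 = 0.155 ms; 3 hops → 0.465 ms.
Propagation delays (d/s per hop): 2.4, 0.336765, 1.87619 ms; sum = 4.61296 ms.
End-to-end = 5.08 ms.

5.08 ms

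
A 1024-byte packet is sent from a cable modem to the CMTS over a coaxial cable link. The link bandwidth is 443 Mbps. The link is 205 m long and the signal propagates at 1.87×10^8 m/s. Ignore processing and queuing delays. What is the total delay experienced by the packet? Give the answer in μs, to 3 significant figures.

19.6 μs

L = 1024 × 8 = 8192 bits.
Transmission delay = L/R = 8192 / 443000000 = 18.4921 μs.
Propagation delay = d/s = 205 m / 187000000 m/s = 1.09626 μs.
Total = 19.6 μs.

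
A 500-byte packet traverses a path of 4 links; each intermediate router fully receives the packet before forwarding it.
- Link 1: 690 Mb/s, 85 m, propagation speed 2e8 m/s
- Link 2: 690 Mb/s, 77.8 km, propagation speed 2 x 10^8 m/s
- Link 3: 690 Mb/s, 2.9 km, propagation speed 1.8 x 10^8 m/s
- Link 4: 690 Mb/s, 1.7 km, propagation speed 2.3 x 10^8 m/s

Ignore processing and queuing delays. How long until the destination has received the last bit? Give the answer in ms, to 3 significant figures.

L = 500 × 8 = 4000 bits.
Transmission delay per hop = L/R = 4000/690000000 = 0.0057971 ms; 4 hops → 0.0231884 ms.
Propagation delays (d/s per hop): 0.000425, 0.389, 0.0161111, 0.0073913 ms; sum = 0.412927 ms.
End-to-end = 0.436 ms.

0.436 ms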